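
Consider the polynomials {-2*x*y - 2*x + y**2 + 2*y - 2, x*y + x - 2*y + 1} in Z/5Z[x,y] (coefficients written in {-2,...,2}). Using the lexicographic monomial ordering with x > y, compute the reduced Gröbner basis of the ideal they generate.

f_1 = -2*x*y - 2*x + y**2 + 2*y - 2, LT = x*y.
f_2 = x*y + x - 2*y + 1, LT = x*y.

S(f_1,f_2): lcm = x*y. S = 2*y**2 + y.
  reduce S modulo (f_1, f_2):
  remainder 2*y**2 + y ≠ 0; add g_3 = 2*y**2 + y to the basis.

S(f_1,g_3): lcm = x*y**2. S = -2*x*y + 2*y**3 - y**2 + y.
  reduce S modulo (f_1, f_2, g_3):
  remainder 2*x - 2*y + 2 ≠ 0; add g_4 = 2*x - 2*y + 2 to the basis.

The other S-polynomials (S(f_2,g_3), S(f_1,g_4), S(f_2,g_4), S(g_3,g_4)) all reduce to 0 modulo the current basis, so we have a Gröbner basis.
Inter-reduce: drop elements whose leading term is divisible by another's, tail-reduce, and make monic.

G = {x - y + 1, y**2 - 2*y}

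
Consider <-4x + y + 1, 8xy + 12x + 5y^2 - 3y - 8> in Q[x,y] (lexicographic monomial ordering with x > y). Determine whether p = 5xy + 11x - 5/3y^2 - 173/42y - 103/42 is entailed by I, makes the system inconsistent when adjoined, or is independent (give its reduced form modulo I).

First compute the reduced Gröbner basis of I by Buchberger's algorithm.
f_1 = -4x + y + 1, LT = x.
f_2 = 8xy + 12x + 5y^2 - 3y - 8, LT = xy.

S(f_1,f_2): lcm = xy. S = -3/2x - 7/8y^2 + 1/8y + 1.
  leading term x: subtract (3/8)·f_1 from -3/2x - 7/8y^2 + 1/8y + 1 → -7/8y^2 - 1/4y + 5/8
  leading term y^2: no divisor's leading term divides it; move -7/8y^2 to the remainder.
  leading term y: no divisor's leading term divides it; move -1/4y to the remainder.
  leading term 1: no divisor's leading term divides it; move 5/8 to the remainder.
  remainder -7/8y^2 - 1/4y + 5/8 ≠ 0; add h_3 = -7/8y^2 - 1/4y + 5/8 to the basis.

S(f_1,h_3): leading monomials are coprime, so the S-polynomial reduces to 0 (Buchberger's first criterion).
S(f_2,h_3): lcm = xy^2. S = 17/14xy + 5/7x + 5/8y^3 - 3/8y^2 - y.
  leading term xy: subtract (-17/56y)·f_1 from 17/14xy + 5/7x + 5/8y^3 - 3/8y^2 - y → 5/7x + 5/8y^3 - 1/14y^2 - 39/56y
  leading term x: subtract (-5/28)·f_1 from 5/7x + 5/8y^3 - 1/14y^2 - 39/56y → 5/8y^3 - 1/14y^2 - 29/56y + 5/28
  leading term y^3: subtract (-5/7y)·h_3 from 5/8y^3 - 1/14y^2 - 29/56y + 5/28 → -1/4y^2 - 1/14y + 5/28
  leading term y^2: subtract (2/7)·h_3 from -1/4y^2 - 1/14y + 5/28 → 0
  remainder 0.

Every S-polynomial of the final basis reduces to 0, so we have a Gröbner basis.
Inter-reduce: drop elements whose leading term is divisible by another's, tail-reduce, and make monic.
Reduced Gröbner basis: {x - 1/4y - 1/4, y^2 + 2/7y - 5/7}.
Label its elements g_1 = x - 1/4y - 1/4, g_2 = y^2 + 2/7y - 5/7.

Reduce p = 5xy + 11x - 5/3y^2 - 173/42y - 103/42 modulo G:
  leading term xy: subtract (5y)·g_1 from 5xy + 11x - 5/3y^2 - 173/42y - 103/42 → 11x - 5/12y^2 - 241/84y - 103/42
  leading term x: subtract (11)·g_1 from 11x - 5/12y^2 - 241/84y - 103/42 → -5/12y^2 - 5/42y + 25/84
  leading term y^2: subtract (-5/12)·g_2 from -5/12y^2 - 5/42y + 25/84 → 0
  normal form = 0.
Since the normal form is 0, p ∈ I.

5xy + 11x - 5/3y^2 - 173/42y - 103/42 lies in I (it reduces to 0).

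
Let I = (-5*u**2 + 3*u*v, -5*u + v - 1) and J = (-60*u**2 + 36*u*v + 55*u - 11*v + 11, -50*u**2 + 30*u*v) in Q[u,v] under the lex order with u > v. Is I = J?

Yes, the ideals are equal.

For a fixed monomial order, each ideal has a unique reduced Gröbner basis; comparing bases decides equality.
Buchberger on the first generating set:
f_1 = -5*u**2 + 3*u*v, LT = u**2.
f_2 = -5*u + v - 1, LT = u.

S(f_1,f_2): lcm = u**2. S = -2/5*u*v - 1/5*u.
  reduce S modulo (f_1, f_2):
  remainder -2/25*v**2 + 1/25*v + 1/25 ≠ 0; add g_3 = -2/25*v**2 + 1/25*v + 1/25 to the basis.

The other S-polynomials (S(f_1,g_3), S(f_2,g_3)) all reduce to 0 modulo the current basis, so we have a Gröbner basis.
Inter-reduce: drop elements whose leading term is divisible by another's, tail-reduce, and make monic.
Reduced Gröbner basis: {u - 1/5*v + 1/5, v**2 - 1/2*v - 1/2}.

Buchberger on the second generating set:
h_1 = -60*u**2 + 36*u*v + 55*u - 11*v + 11, LT = u**2.
h_2 = -50*u**2 + 30*u*v, LT = u**2.

S(h_1,h_2): lcm = u**2. S = -11/12*u + 11/60*v - 11/60.
  reduce S modulo (h_1, h_2):
  remainder -11/12*u + 11/60*v - 11/60 ≠ 0; add k_3 = -11/12*u + 11/60*v - 11/60 to the basis.

S(h_1,k_3): lcm = u**2. S = -2/5*u*v - 67/60*u + 11/60*v - 11/60.
  reduce S modulo (h_1, h_2, k_3):
  remainder -2/25*v**2 + 1/25*v + 1/25 ≠ 0; add k_4 = -2/25*v**2 + 1/25*v + 1/25 to the basis.

The other S-polynomials (S(h_2,k_3), S(h_1,k_4), S(h_2,k_4), S(k_3,k_4)) all reduce to 0 modulo the current basis, so we have a Gröbner basis.
Inter-reduce: drop elements whose leading term is divisible by another's, tail-reduce, and make monic.
Reduced Gröbner basis: {u - 1/5*v + 1/5, v**2 - 1/2*v - 1/2}.

Same reduced basis, so the two generating sets span the same ideal.
The choice of monomial ordering does not affect the verdict — as long as both bases are computed under the same ordering, their equality decides ideal equality.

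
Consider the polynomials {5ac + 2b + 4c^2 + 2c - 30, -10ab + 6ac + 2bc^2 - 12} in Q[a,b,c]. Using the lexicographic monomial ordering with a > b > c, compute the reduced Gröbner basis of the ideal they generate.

This is the nonlinear analogue of row-reducing a linear system.

f_1 = 5ac + 2b + 4c^2 + 2c - 30, LT = ac.
f_2 = -10ab + 6ac + 2bc^2 - 12, LT = ab.

S(f_1,f_2): lcm = abc. S = 3/5ac^2 + 2/5b^2 + 1/5bc^3 + 4/5bc^2 + 2/5bc - 6b - 6/5c.
  leading term ac^2: subtract (3/25c)·f_1 from 3/5ac^2 + 2/5b^2 + 1/5bc^3 + 4/5bc^2 + 2/5bc - 6b - 6/5c → 2/5b^2 + 1/5bc^3 + 4/5bc^2 + 4/25bc - 6b - 12/25c^3 - 6/25c^2 + 12/5c
  leading term b^2: no divisor's leading term divides it; move 2/5b^2 to the remainder.
  leading term bc^3: no divisor's leading term divides it; move 1/5bc^3 to the remainder.
  leading term bc^2: no divisor's leading term divides it; move 4/5bc^2 to the remainder.
  leading term bc: no divisor's leading term divides it; move 4/25bc to the remainder.
  leading term b: no divisor's leading term divides it; move -6b to the remainder.
  leading term c^3: no divisor's leading term divides it; move -12/25c^3 to the remainder.
  leading term c^2: no divisor's leading term divides it; move -6/25c^2 to the remainder.
  leading term c: no divisor's leading term divides it; move 12/5c to the remainder.
  remainder 2/5b^2 + 1/5bc^3 + 4/5bc^2 + 4/25bc - 6b - 12/25c^3 - 6/25c^2 + 12/5c ≠ 0; add g_3 = 2/5b^2 + 1/5bc^3 + 4/5bc^2 + 4/25bc - 6b - 12/25c^3 - 6/25c^2 + 12/5c to the basis.

The other S-polynomials (S(f_1,g_3), S(f_2,g_3)) all reduce to 0 modulo the current basis, so we have a Gröbner basis.

G = {ab - 1/5bc^2 + 6/25b + 12/25c^2 + 6/25c - 12/5, ac + 2/5b + 4/5c^2 + 2/5c - 6, b^2 + 1/2bc^3 + 2bc^2 + 2/5bc - 15b - 6/5c^3 - 3/5c^2 + 6c}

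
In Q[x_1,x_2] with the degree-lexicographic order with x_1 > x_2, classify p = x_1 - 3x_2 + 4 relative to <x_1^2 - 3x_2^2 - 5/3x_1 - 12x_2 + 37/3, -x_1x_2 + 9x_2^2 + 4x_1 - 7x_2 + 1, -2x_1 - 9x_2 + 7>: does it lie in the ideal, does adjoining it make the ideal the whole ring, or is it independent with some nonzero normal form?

First compute the reduced Gröbner basis of I by Buchberger's algorithm.
f_1 = x_1^2 - 3x_2^2 - 5/3x_1 - 12x_2 + 37/3, LT = x_1^2.
f_2 = -x_1x_2 + 9x_2^2 + 4x_1 - 7x_2 + 1, LT = x_1x_2.
f_3 = -2x_1 - 9x_2 + 7, LT = x_1.

S(f_1,f_2): lcm = x_1^2x_2. S = 9x_1x_2^2 - 3x_2^3 + 4x_1^2 - 26/3x_1x_2 - 12x_2^2 + x_1 + 37/3x_2.
  leading term x_1x_2^2: subtract (-9x_2)·f_2 from 9x_1x_2^2 - 3x_2^3 + 4x_1^2 - 26/3x_1x_2 - 12x_2^2 + x_1 + 37/3x_2 → 78x_2^3 + 4x_1^2 + 82/3x_1x_2 - 75x_2^2 + x_1 + 64/3x_2
  leading term x_2^3: no divisor's leading term divides it; move 78x_2^3 to the remainder.
  leading term x_1^2: subtract (4)·f_1 from 4x_1^2 + 82/3x_1x_2 - 75x_2^2 + x_1 + 64/3x_2 → 82/3x_1x_2 - 63x_2^2 + 23/3x_1 + 208/3x_2 - 148/3
  leading term x_1x_2: subtract (-82/3)·f_2 from 82/3x_1x_2 - 63x_2^2 + 23/3x_1 + 208/3x_2 - 148/3 → 183x_2^2 + 117x_1 - 122x_2 - 22
  leading term x_2^2: no divisor's leading term divides it; move 183x_2^2 to the remainder.
  leading term x_1: subtract (-117/2)·f_3 from 117x_1 - 122x_2 - 22 → -1297/2x_2 + 775/2
  leading term x_2: no divisor's leading term divides it; move -1297/2x_2 to the remainder.
  leading term 1: no divisor's leading term divides it; move 775/2 to the remainder.
  remainder 78x_2^3 + 183x_2^2 - 1297/2x_2 + 775/2 ≠ 0; add h_4 = 78x_2^3 + 183x_2^2 - 1297/2x_2 + 775/2 to the basis.

S(f_1,f_3): lcm = x_1^2. S = -9/2x_1x_2 - 3x_2^2 + 11/6x_1 - 12x_2 + 37/3.
  leading term x_1x_2: subtract (9/2)·f_2 from -9/2x_1x_2 - 3x_2^2 + 11/6x_1 - 12x_2 + 37/3 → -87/2x_2^2 - 97/6x_1 + 39/2x_2 + 47/6
  leading term x_2^2: no divisor's leading term divides it; move -87/2x_2^2 to the remainder.
  leading term x_1: subtract (97/12)·f_3 from -97/6x_1 + 39/2x_2 + 47/6 → 369/4x_2 - 195/4
  leading term x_2: no divisor's leading term divides it; move 369/4x_2 to the remainder.
  leading term 1: no divisor's leading term divides it; move -195/4 to the remainder.
  remainder -87/2x_2^2 + 369/4x_2 - 195/4 ≠ 0; add h_5 = -87/2x_2^2 + 369/4x_2 - 195/4 to the basis.

S(f_2,f_3): lcm = x_1x_2. S = -27/2x_2^2 - 4x_1 + 21/2x_2 - 1.
  leading term x_2^2: subtract (9/29)·h_5 from -27/2x_2^2 - 4x_1 + 21/2x_2 - 1 → -4x_1 - 2103/116x_2 + 1639/116
  leading term x_1: subtract (2)·f_3 from -4x_1 - 2103/116x_2 + 1639/116 → -15/116x_2 + 15/116
  leading term x_2: no divisor's leading term divides it; move -15/116x_2 to the remainder.
  leading term 1: no divisor's leading term divides it; move 15/116 to the remainder.
  remainder -15/116x_2 + 15/116 ≠ 0; add h_6 = -15/116x_2 + 15/116 to the basis.

The other S-polynomials (S(f_1,h_4), S(f_2,h_4), S(f_3,h_4), S(f_1,h_5), S(f_2,h_5), S(f_3,h_5), S(h_4,h_5), S(f_1,h_6), S(f_2,h_6), S(f_3,h_6), S(h_4,h_6), S(h_5,h_6)) all reduce to 0 modulo the current basis, so we have a Gröbner basis.
Inter-reduce: drop elements whose leading term is divisible by another's, tail-reduce, and make monic.
Reduced Gröbner basis: {x_1 + 1, x_2 - 1}.
Label its elements g_1 = x_1 + 1, g_2 = x_2 - 1.

Reduce p = x_1 - 3x_2 + 4 modulo G:
  leading term x_1: subtract (1)·g_1 from x_1 - 3x_2 + 4 → -3x_2 + 3
  leading term x_2: subtract (-3)·g_2 from -3x_2 + 3 → 0
  normal form = 0.
Since the normal form is 0, p ∈ I.

x_1 - 3x_2 + 4 lies in I (it reduces to 0).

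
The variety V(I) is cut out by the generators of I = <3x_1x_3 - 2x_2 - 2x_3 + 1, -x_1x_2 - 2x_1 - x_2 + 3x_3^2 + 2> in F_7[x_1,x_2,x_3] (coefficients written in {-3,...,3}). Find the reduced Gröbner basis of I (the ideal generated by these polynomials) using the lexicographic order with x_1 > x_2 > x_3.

G = {x_1x_2 + 2x_1 + x_2 - 3x_3^2 - 2, x_1x_3 - 3x_2 - 3x_3 - 2, x_2^2 - x_2x_3 - 2x_2 - x_3^3 - x_3 - 1}

f_1 = 3x_1x_3 - 2x_2 - 2x_3 + 1, LT = x_1x_3.
f_2 = -x_1x_2 - 2x_1 - x_2 + 3x_3^2 + 2, LT = x_1x_2.

S(f_1,f_2): lcm = x_1x_2x_3. S = -2x_1x_3 - 3x_2^2 + 3x_2x_3 - 2x_2 + 3x_3^3 + 2x_3.
  leading term x_1x_3: subtract (-3)·f_1 from -2x_1x_3 - 3x_2^2 + 3x_2x_3 - 2x_2 + 3x_3^3 + 2x_3 → -3x_2^2 + 3x_2x_3 - x_2 + 3x_3^3 + 3x_3 + 3
  leading term x_2^2: no divisor's leading term divides it; move -3x_2^2 to the remainder.
  leading term x_2x_3: no divisor's leading term divides it; move 3x_2x_3 to the remainder.
  leading term x_2: no divisor's leading term divides it; move -x_2 to the remainder.
  leading term x_3^3: no divisor's leading term divides it; move 3x_3^3 to the remainder.
  leading term x_3: no divisor's leading term divides it; move 3x_3 to the remainder.
  leading term 1: no divisor's leading term divides it; move 3 to the remainder.
  remainder -3x_2^2 + 3x_2x_3 - x_2 + 3x_3^3 + 3x_3 + 3 ≠ 0; add g_3 = -3x_2^2 + 3x_2x_3 - x_2 + 3x_3^3 + 3x_3 + 3 to the basis.

The other S-polynomials (S(f_1,g_3), S(f_2,g_3)) all reduce to 0 modulo the current basis, so we have a Gröbner basis.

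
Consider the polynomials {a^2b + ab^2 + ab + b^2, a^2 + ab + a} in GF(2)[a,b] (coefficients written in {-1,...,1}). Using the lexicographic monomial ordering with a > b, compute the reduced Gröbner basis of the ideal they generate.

G = {a^2 + ab + a, b^2}

f_1 = a^2b + ab^2 + ab + b^2, LT = a^2b.
f_2 = a^2 + ab + a, LT = a^2.

S(f_1,f_2): lcm = a^2b. S = b^2.
  reduce S modulo (f_1, f_2):
  remainder b^2 ≠ 0; add g_3 = b^2 to the basis.

The other S-polynomials (S(f_1,g_3), S(f_2,g_3)) all reduce to 0 modulo the current basis, so we have a Gröbner basis.
Inter-reduce: drop elements whose leading term is divisible by another's, tail-reduce, and make monic.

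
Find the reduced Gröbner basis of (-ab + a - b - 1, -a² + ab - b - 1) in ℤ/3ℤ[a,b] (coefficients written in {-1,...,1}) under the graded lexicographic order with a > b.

f_1 = -ab + a - b - 1, LT = ab.
f_2 = -a² + ab - b - 1, LT = a².

S(f_1,f_2): lcm = a²b. S = ab² - a² + ab - b² + a - b.
  leading term ab²: subtract (-b)·f_1 from ab² - a² + ab - b² + a - b → -a² - ab + b² + a + b
  leading term a²: subtract (1)·f_2 from -a² - ab + b² + a + b → ab + b² + a - b + 1
  leading term ab: subtract (-1)·f_1 from ab + b² + a - b + 1 → b² - a + b
  leading term b²: no divisor's leading term divides it; move b² to the remainder.
  leading term a: no divisor's leading term divides it; move -a to the remainder.
  leading term b: no divisor's leading term divides it; move b to the remainder.
  remainder b² - a + b ≠ 0; add g_3 = b² - a + b to the basis.

The other S-polynomials (S(f_1,g_3), S(f_2,g_3)) all reduce to 0 modulo the current basis, so we have a Gröbner basis.

G = {a² - a - b - 1, ab - a + b + 1, b² - a + b}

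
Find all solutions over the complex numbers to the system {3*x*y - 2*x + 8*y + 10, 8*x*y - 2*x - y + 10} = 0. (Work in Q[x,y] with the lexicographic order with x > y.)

{(9/5, -32/67), (5, 0)}

Compute a lex Gröbner basis by Buchberger's algorithm.
f_1 = 3*x*y - 2*x + 8*y + 10, LT = x*y.
f_2 = 8*x*y - 2*x - y + 10, LT = x*y.

S(f_1,f_2): lcm = x*y. S = -5/12*x + 67/24*y + 25/12.
  leading term x: no divisor's leading term divides it; move -5/12*x to the remainder.
  leading term y: no divisor's leading term divides it; move 67/24*y to the remainder.
  leading term 1: no divisor's leading term divides it; move 25/12 to the remainder.
  remainder -5/12*x + 67/24*y + 25/12 ≠ 0; add h_3 = -5/12*x + 67/24*y + 25/12 to the basis.

S(f_1,h_3): lcm = x*y. S = -2/3*x + 67/10*y**2 + 23/3*y + 10/3.
  leading term x: subtract (8/5)·h_3 from -2/3*x + 67/10*y**2 + 23/3*y + 10/3 → 67/10*y**2 + 16/5*y
  leading term y**2: no divisor's leading term divides it; move 67/10*y**2 to the remainder.
  leading term y: no divisor's leading term divides it; move 16/5*y to the remainder.
  remainder 67/10*y**2 + 16/5*y ≠ 0; add h_4 = 67/10*y**2 + 16/5*y to the basis.

S(f_2,h_3): lcm = x*y. S = -1/4*x + 67/10*y**2 + 39/8*y + 5/4.
  leading term x: subtract (3/5)·h_3 from -1/4*x + 67/10*y**2 + 39/8*y + 5/4 → 67/10*y**2 + 16/5*y
  leading term y**2: subtract (1)·h_4 from 67/10*y**2 + 16/5*y → 0
  remainder 0.

S(f_1,h_4): lcm = x*y**2. S = -230/201*x*y + 8/3*y**2 + 10/3*y.
  leading term x*y: subtract (-230/603)·f_1 from -230/201*x*y + 8/3*y**2 + 10/3*y → -460/603*x + 8/3*y**2 + 3850/603*y + 2300/603
  leading term x: subtract (368/201)·h_3 from -460/603*x + 8/3*y**2 + 3850/603*y + 2300/603 → 8/3*y**2 + 256/201*y
  leading term y**2: subtract (80/201)·h_4 from 8/3*y**2 + 256/201*y → 0
  remainder 0.

S(f_2,h_4): lcm = x*y**2. S = -195/268*x*y - 1/8*y**2 + 5/4*y.
  leading term x*y: subtract (-65/268)·f_1 from -195/268*x*y - 1/8*y**2 + 5/4*y → -65/134*x - 1/8*y**2 + 855/268*y + 325/134
  leading term x: subtract (78/67)·h_3 from -65/134*x - 1/8*y**2 + 855/268*y + 325/134 → -1/8*y**2 - 4/67*y
  leading term y**2: subtract (-5/268)·h_4 from -1/8*y**2 - 4/67*y → 0
  remainder 0.

S(h_3,h_4): leading monomials are coprime, so the S-polynomial reduces to 0 (Buchberger's first criterion).
Every S-polynomial of the final basis reduces to 0, so we have a Gröbner basis.
Inter-reduce: drop elements whose leading term is divisible by another's, tail-reduce, and make monic.
Reduced Gröbner basis: {x - 67/10*y - 5, y**2 + 32/67*y}.

Elimination: the polynomial y**2 + 32/67*y lies in the elimination ideal for y, so y ∈ {-32/67, 0}. For each such y, the remaining basis elements (now univariate) give the rest of the solution.
  y = -32/67: the earlier basis element becomes x - 9/5 = 0, giving x = 9/5 — point (9/5, -32/67).
  y = 0: the earlier basis element becomes x - 5 = 0, giving x = 5 — point (5, 0).
Each listed point satisfies every original equation (direct substitution).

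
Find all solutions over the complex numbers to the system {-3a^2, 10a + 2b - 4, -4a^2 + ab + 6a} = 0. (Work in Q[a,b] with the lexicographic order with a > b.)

{(0, 2)}

Compute a lex Gröbner basis by Buchberger's algorithm.
f_1 = -3a^2, LT = a^2.
f_2 = 10a + 2b - 4, LT = a.
f_3 = -4a^2 + ab + 6a, LT = a^2.

S(f_1,f_2): lcm = a^2. S = -1/5ab + 2/5a.
  leading term ab: subtract (-1/50b)·f_2 from -1/5ab + 2/5a → 2/5a + 1/25b^2 - 2/25b
  leading term a: subtract (1/25)·f_2 from 2/5a + 1/25b^2 - 2/25b → 1/25b^2 - 4/25b + 4/25
  leading term b^2: no divisor's leading term divides it; move 1/25b^2 to the remainder.
  leading term b: no divisor's leading term divides it; move -4/25b to the remainder.
  leading term 1: no divisor's leading term divides it; move 4/25 to the remainder.
  remainder 1/25b^2 - 4/25b + 4/25 ≠ 0; add h_4 = 1/25b^2 - 4/25b + 4/25 to the basis.

S(f_1,f_3): lcm = a^2. S = 1/4ab + 3/2a.
  leading term ab: subtract (1/40b)·f_2 from 1/4ab + 3/2a → 3/2a - 1/20b^2 + 1/10b
  leading term a: subtract (3/20)·f_2 from 3/2a - 1/20b^2 + 1/10b → -1/20b^2 - 1/5b + 3/5
  leading term b^2: subtract (-5/4)·h_4 from -1/20b^2 - 1/5b + 3/5 → -2/5b + 4/5
  leading term b: no divisor's leading term divides it; move -2/5b to the remainder.
  leading term 1: no divisor's leading term divides it; move 4/5 to the remainder.
  remainder -2/5b + 4/5 ≠ 0; add h_5 = -2/5b + 4/5 to the basis.

The other S-polynomials (S(f_2,f_3), S(f_1,h_4), S(f_2,h_4), S(f_3,h_4), S(f_1,h_5), S(f_2,h_5), S(f_3,h_5), S(h_4,h_5)) all reduce to 0 modulo the current basis, so we have a Gröbner basis.
Inter-reduce: drop elements whose leading term is divisible by another's, tail-reduce, and make monic.
Reduced Gröbner basis: {a, b - 2}.

Elimination: the polynomial b - 2 lies in the elimination ideal for b, so b ∈ {2}. For each such b, the remaining basis elements (now univariate) give the rest of the solution.
  b = 2: the earlier basis element becomes a = 0, giving a = 0 — point (0, 2).
A lex Gröbner basis triangularizes the system, enabling back-substitution.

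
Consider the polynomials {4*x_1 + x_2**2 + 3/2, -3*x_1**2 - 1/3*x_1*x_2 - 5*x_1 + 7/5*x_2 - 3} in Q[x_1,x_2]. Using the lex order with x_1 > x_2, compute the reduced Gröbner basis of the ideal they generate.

G = {x_1 + 1/4*x_2**2 + 3/8, x_2**4 - 4/9*x_2**3 - 11/3*x_2**2 - 122/15*x_2 + 33/4}

f_1 = 4*x_1 + x_2**2 + 3/2, LT = x_1.
f_2 = -3*x_1**2 - 1/3*x_1*x_2 - 5*x_1 + 7/5*x_2 - 3, LT = x_1**2.

S(f_1,f_2): lcm = x_1**2. S = 1/4*x_1*x_2**2 - 1/9*x_1*x_2 - 31/24*x_1 + 7/15*x_2 - 1.
  leading term x_1*x_2**2: subtract (1/16*x_2**2)·f_1 from 1/4*x_1*x_2**2 - 1/9*x_1*x_2 - 31/24*x_1 + 7/15*x_2 - 1 → -1/9*x_1*x_2 - 31/24*x_1 - 1/16*x_2**4 - 3/32*x_2**2 + 7/15*x_2 - 1
  leading term x_1*x_2: subtract (-1/36*x_2)·f_1 from -1/9*x_1*x_2 - 31/24*x_1 - 1/16*x_2**4 - 3/32*x_2**2 + 7/15*x_2 - 1 → -31/24*x_1 - 1/16*x_2**4 + 1/36*x_2**3 - 3/32*x_2**2 + 61/120*x_2 - 1
  leading term x_1: subtract (-31/96)·f_1 from -31/24*x_1 - 1/16*x_2**4 + 1/36*x_2**3 - 3/32*x_2**2 + 61/120*x_2 - 1 → -1/16*x_2**4 + 1/36*x_2**3 + 11/48*x_2**2 + 61/120*x_2 - 33/64
  leading term x_2**4: no divisor's leading term divides it; move -1/16*x_2**4 to the remainder.
  leading term x_2**3: no divisor's leading term divides it; move 1/36*x_2**3 to the remainder.
  leading term x_2**2: no divisor's leading term divides it; move 11/48*x_2**2 to the remainder.
  leading term x_2: no divisor's leading term divides it; move 61/120*x_2 to the remainder.
  leading term 1: no divisor's leading term divides it; move -33/64 to the remainder.
  remainder -1/16*x_2**4 + 1/36*x_2**3 + 11/48*x_2**2 + 61/120*x_2 - 33/64 ≠ 0; add g_3 = -1/16*x_2**4 + 1/36*x_2**3 + 11/48*x_2**2 + 61/120*x_2 - 33/64 to the basis.

The other S-polynomials (S(f_1,g_3), S(f_2,g_3)) all reduce to 0 modulo the current basis, so we have a Gröbner basis.
Inter-reduce: drop elements whose leading term is divisible by another's, tail-reduce, and make monic.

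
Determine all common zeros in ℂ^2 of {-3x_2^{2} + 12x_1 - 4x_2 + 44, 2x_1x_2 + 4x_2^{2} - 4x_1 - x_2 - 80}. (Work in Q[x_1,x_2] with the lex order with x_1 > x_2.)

{(-1, -4), (16/3 - sqrt(319)/6, -5/3 + sqrt(319)/3), (sqrt(319)/6 + 16/3, -sqrt(319)/3 - 5/3)}

Compute a lex Gröbner basis by Buchberger's algorithm.
f_1 = 12x_1 - 3x_2^{2} - 4x_2 + 44, LT = x_1.
f_2 = 2x_1x_2 - 4x_1 + 4x_2^{2} - x_2 - 80, LT = x_1x_2.

S(f_1,f_2): lcm = x_1x_2. S = 2x_1 - \tfrac{1}{4}x_2^{3} - \tfrac{7}{3}x_2^{2} + \tfrac{25}{6}x_2 + 40.
  leading term x_1: subtract (\tfrac{1}{6})·f_1 from 2x_1 - \tfrac{1}{4}x_2^{3} - \tfrac{7}{3}x_2^{2} + \tfrac{25}{6}x_2 + 40 → -\tfrac{1}{4}x_2^{3} - \tfrac{11}{6}x_2^{2} + \tfrac{29}{6}x_2 + \tfrac{98}{3}
  leading term x_2^{3}: no divisor's leading term divides it; move -\tfrac{1}{4}x_2^{3} to the remainder.
  leading term x_2^{2}: no divisor's leading term divides it; move -\tfrac{11}{6}x_2^{2} to the remainder.
  leading term x_2: no divisor's leading term divides it; move \tfrac{29}{6}x_2 to the remainder.
  leading term 1: no divisor's leading term divides it; move \tfrac{98}{3} to the remainder.
  remainder -\tfrac{1}{4}x_2^{3} - \tfrac{11}{6}x_2^{2} + \tfrac{29}{6}x_2 + \tfrac{98}{3} ≠ 0; add h_3 = -\tfrac{1}{4}x_2^{3} - \tfrac{11}{6}x_2^{2} + \tfrac{29}{6}x_2 + \tfrac{98}{3} to the basis.

The other S-polynomials (S(f_1,h_3), S(f_2,h_3)) all reduce to 0 modulo the current basis, so we have a Gröbner basis.
Inter-reduce: drop elements whose leading term is divisible by another's, tail-reduce, and make monic.
Reduced Gröbner basis: {x_1 - \tfrac{1}{4}x_2^{2} - \tfrac{1}{3}x_2 + \tfrac{11}{3}, x_2^{3} + \tfrac{22}{3}x_2^{2} - \tfrac{58}{3}x_2 - \tfrac{392}{3}}.

From the last basis element, x_2^{3} + \tfrac{22}{3}x_2^{2} - \tfrac{58}{3}x_2 - \tfrac{392}{3} = 0, so x_2 takes values in {-4, -5/3 + sqrt(319)/3, -sqrt(319)/3 - 5/3}. Each choice, substituted upward through the basis, yields the corresponding point(s) of the solution set.
  x_2 = -4: the earlier basis element becomes x_1 + 1 = 0, giving x_1 = -1 — point (-1, -4).
  x_2 = -5/3 + sqrt(319)/3: the earlier basis element becomes x_1 - 16/3 + sqrt(319)/6 = 0, giving x_1 = 16/3 - sqrt(319)/6 — point (16/3 - sqrt(319)/6, -5/3 + sqrt(319)/3).
  x_2 = -sqrt(319)/3 - 5/3: the earlier basis element becomes x_1 - 16/3 - sqrt(319)/6 = 0, giving x_1 = sqrt(319)/6 + 16/3 — point (sqrt(319)/6 + 16/3, -sqrt(319)/3 - 5/3).
Substituting each solution back into the original system confirms all equations vanish.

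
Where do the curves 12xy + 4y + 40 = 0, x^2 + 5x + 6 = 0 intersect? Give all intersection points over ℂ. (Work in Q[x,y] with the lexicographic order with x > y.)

Compute a lex Gröbner basis by Buchberger's algorithm.
f_1 = 12xy + 4y + 40, LT = xy.
f_2 = x^2 + 5x + 6, LT = x^2.

S(f_1,f_2): lcm = x^2y. S = -14/3xy + 10/3x - 6y.
  leading term xy: subtract (-7/18)·f_1 from -14/3xy + 10/3x - 6y → 10/3x - 40/9y + 140/9
  leading term x: no divisor's leading term divides it; move 10/3x to the remainder.
  leading term y: no divisor's leading term divides it; move -40/9y to the remainder.
  leading term 1: no divisor's leading term divides it; move 140/9 to the remainder.
  remainder 10/3x - 40/9y + 140/9 ≠ 0; add h_3 = 10/3x - 40/9y + 140/9 to the basis.

S(f_1,h_3): lcm = xy. S = 4/3y^2 - 13/3y + 10/3.
  leading term y^2: no divisor's leading term divides it; move 4/3y^2 to the remainder.
  leading term y: no divisor's leading term divides it; move -13/3y to the remainder.
  leading term 1: no divisor's leading term divides it; move 10/3 to the remainder.
  remainder 4/3y^2 - 13/3y + 10/3 ≠ 0; add h_4 = 4/3y^2 - 13/3y + 10/3 to the basis.

The other S-polynomials (S(f_2,h_3), S(f_1,h_4), S(f_2,h_4), S(h_3,h_4)) all reduce to 0 modulo the current basis, so we have a Gröbner basis.
Inter-reduce: drop elements whose leading term is divisible by another's, tail-reduce, and make monic.
Reduced Gröbner basis: {x - 4/3y + 14/3, y^2 - 13/4y + 5/2}.

Elimination: the polynomial y^2 - 13/4y + 5/2 lies in the elimination ideal for y, so y ∈ {5/4, 2}. For each such y, the remaining basis elements (now univariate) give the rest of the solution.
  y = 5/4: the earlier basis element becomes x + 3 = 0, giving x = -3 — point (-3, 5/4).
  y = 2: the earlier basis element becomes x + 2 = 0, giving x = -2 — point (-2, 2).
Zero-dimensionality of the ideal guarantees finitely many solutions over ℂ.

{(-3, 5/4), (-2, 2)}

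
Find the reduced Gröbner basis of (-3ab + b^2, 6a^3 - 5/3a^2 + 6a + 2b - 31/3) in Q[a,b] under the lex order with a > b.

f_1 = -3ab + b^2, LT = ab.
f_2 = 6a^3 - 5/3a^2 + 6a + 2b - 31/3, LT = a^3.

S(f_1,f_2): lcm = a^3b. S = -1/3a^2b^2 + 5/18a^2b - ab - 1/3b^2 + 31/18b.
  leading term a^2b^2: subtract (1/9ab)·f_1 from -1/3a^2b^2 + 5/18a^2b - ab - 1/3b^2 + 31/18b → 5/18a^2b - 1/9ab^3 - ab - 1/3b^2 + 31/18b
  leading term a^2b: subtract (-5/54a)·f_1 from 5/18a^2b - 1/9ab^3 - ab - 1/3b^2 + 31/18b → -1/9ab^3 + 5/54ab^2 - ab - 1/3b^2 + 31/18b
  leading term ab^3: subtract (1/27b^2)·f_1 from -1/9ab^3 + 5/54ab^2 - ab - 1/3b^2 + 31/18b → 5/54ab^2 - ab - 1/27b^4 - 1/3b^2 + 31/18b
  leading term ab^2: subtract (-5/162b)·f_1 from 5/54ab^2 - ab - 1/27b^4 - 1/3b^2 + 31/18b → -ab - 1/27b^4 + 5/162b^3 - 1/3b^2 + 31/18b
  leading term ab: subtract (1/3)·f_1 from -ab - 1/27b^4 + 5/162b^3 - 1/3b^2 + 31/18b → -1/27b^4 + 5/162b^3 - 2/3b^2 + 31/18b
  leading term b^4: no divisor's leading term divides it; move -1/27b^4 to the remainder.
  leading term b^3: no divisor's leading term divides it; move 5/162b^3 to the remainder.
  leading term b^2: no divisor's leading term divides it; move -2/3b^2 to the remainder.
  leading term b: no divisor's leading term divides it; move 31/18b to the remainder.
  remainder -1/27b^4 + 5/162b^3 - 2/3b^2 + 31/18b ≠ 0; add g_3 = -1/27b^4 + 5/162b^3 - 2/3b^2 + 31/18b to the basis.

The other S-polynomials (S(f_1,g_3), S(f_2,g_3)) all reduce to 0 modulo the current basis, so we have a Gröbner basis.

G = {a^3 - 5/18a^2 + a + 1/3b - 31/18, ab - 1/3b^2, b^4 - 5/6b^3 + 18b^2 - 93/2b}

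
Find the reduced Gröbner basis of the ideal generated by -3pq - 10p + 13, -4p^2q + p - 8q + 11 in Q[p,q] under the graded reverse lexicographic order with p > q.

G = {p^2 - 49/40p - 3/5q + 33/40, pq + 10/3p - 13/3, q^2 - 65/9p + 47/24q + 307/72}

f_1 = -3pq - 10p + 13, LT = pq.
f_2 = -4p^2q + p - 8q + 11, LT = p^2q.

S(f_1,f_2): lcm = p^2q. S = 10/3p^2 - 49/12p - 2q + 11/4.
  reduce S modulo (f_1, f_2):
  remainder 10/3p^2 - 49/12p - 2q + 11/4 ≠ 0; add g_3 = 10/3p^2 - 49/12p - 2q + 11/4 to the basis.

S(f_1,g_3): lcm = p^2q. S = 10/3p^2 + 49/40pq + 3/5q^2 - 13/3p - 33/40q.
  reduce S modulo (f_1, f_2, g_3):
  remainder 3/5q^2 - 13/3p + 47/40q + 307/120 ≠ 0; add g_4 = 3/5q^2 - 13/3p + 47/40q + 307/120 to the basis.

The other S-polynomials (S(f_2,g_3), S(f_1,g_4), S(f_2,g_4), S(g_3,g_4)) all reduce to 0 modulo the current basis, so we have a Gröbner basis.
Inter-reduce: drop elements whose leading term is divisible by another's, tail-reduce, and make monic.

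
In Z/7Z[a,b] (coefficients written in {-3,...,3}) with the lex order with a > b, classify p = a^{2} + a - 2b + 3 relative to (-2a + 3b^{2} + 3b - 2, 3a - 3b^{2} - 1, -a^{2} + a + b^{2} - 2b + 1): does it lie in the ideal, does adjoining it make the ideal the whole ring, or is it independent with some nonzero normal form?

First compute the reduced Gröbner basis of I by Buchberger's algorithm.
f_1 = -2a + 3b^{2} + 3b - 2, LT = a.
f_2 = 3a - 3b^{2} - 1, LT = a.
f_3 = -a^{2} + a + b^{2} - 2b + 1, LT = a^{2}.

S(f_1,f_2): lcm = a. S = 3b^{2} + 2b - 1.
  leading term b^{2}: no divisor's leading term divides it; move 3b^{2} to the remainder.
  leading term b: no divisor's leading term divides it; move 2b to the remainder.
  leading term 1: no divisor's leading term divides it; move -1 to the remainder.
  remainder 3b^{2} + 2b - 1 ≠ 0; add h_4 = 3b^{2} + 2b - 1 to the basis.

S(f_1,f_3): lcm = a^{2}. S = 2ab^{2} + 2ab + 2a + b^{2} - 2b + 1.
  leading term ab^{2}: subtract (-b^{2})·f_1 from 2ab^{2} + 2ab + 2a + b^{2} - 2b + 1 → 2ab + 2a + 3b^{4} + 3b^{3} - b^{2} - 2b + 1
  leading term ab: subtract (-b)·f_1 from 2ab + 2a + 3b^{4} + 3b^{3} - b^{2} - 2b + 1 → 2a + 3b^{4} - b^{3} + 2b^{2} + 3b + 1
  leading term a: subtract (-1)·f_1 from 2a + 3b^{4} - b^{3} + 2b^{2} + 3b + 1 → 3b^{4} - b^{3} - 2b^{2} - b - 1
  leading term b^{4}: subtract (b^{2})·h_4 from 3b^{4} - b^{3} - 2b^{2} - b - 1 → -3b^{3} - b^{2} - b - 1
  leading term b^{3}: subtract (-b)·h_4 from -3b^{3} - b^{2} - b - 1 → b^{2} - 2b - 1
  leading term b^{2}: subtract (-2)·h_4 from b^{2} - 2b - 1 → 2b - 3
  leading term b: no divisor's leading term divides it; move 2b to the remainder.
  leading term 1: no divisor's leading term divides it; move -3 to the remainder.
  remainder 2b - 3 ≠ 0; add h_5 = 2b - 3 to the basis.

The other S-polynomials (S(f_2,f_3), S(f_1,h_4), S(f_2,h_4), S(f_3,h_4), S(f_1,h_5), S(f_2,h_5), S(f_3,h_5), S(h_4,h_5)) all reduce to 0 modulo the current basis, so we have a Gröbner basis.
Inter-reduce: drop elements whose leading term is divisible by another's, tail-reduce, and make monic.
Reduced Gröbner basis: {a - 2, b + 2}.
Label its elements g_1 = a - 2, g_2 = b + 2.

Reduce p = a^{2} + a - 2b + 3 modulo G:
  leading term a^{2}: subtract (a)·g_1 from a^{2} + a - 2b + 3 → 3a - 2b + 3
  leading term a: subtract (3)·g_1 from 3a - 2b + 3 → -2b + 2
  leading term b: subtract (-2)·g_2 from -2b + 2 → -1
  leading term 1: no divisor's leading term divides it; move -1 to the remainder.
  normal form = -1.
The normal form is nonzero, so p ∉ I. Since p minus its normal form lies in I, I + (p) = I + (r) where r = -1; decide whether this ideal is the whole ring.
Here r = -1 is a nonzero constant, hence a unit: 1 ∈ I + (p), the Gröbner basis of I + (p) is {1}, and the enlarged system has no common solution — adjoining p is inconsistent.

Ideal membership is decidable via reduction modulo a Gröbner basis.

Adjoining a^{2} + a - 2b + 3 makes the ideal the whole ring: the system is inconsistent.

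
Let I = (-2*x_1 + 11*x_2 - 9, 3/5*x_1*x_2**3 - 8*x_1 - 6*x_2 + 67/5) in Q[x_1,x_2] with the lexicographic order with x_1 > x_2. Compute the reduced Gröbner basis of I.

The reduced Gröbner basis is the canonical form of the ideal for this ordering.

f_1 = -2*x_1 + 11*x_2 - 9, LT = x_1.
f_2 = 3/5*x_1*x_2**3 - 8*x_1 - 6*x_2 + 67/5, LT = x_1*x_2**3.

S(f_1,f_2): lcm = x_1*x_2**3. S = 40/3*x_1 - 11/2*x_2**4 + 9/2*x_2**3 + 10*x_2 - 67/3.
  leading term x_1: subtract (-20/3)·f_1 from 40/3*x_1 - 11/2*x_2**4 + 9/2*x_2**3 + 10*x_2 - 67/3 → -11/2*x_2**4 + 9/2*x_2**3 + 250/3*x_2 - 247/3
  leading term x_2**4: no divisor's leading term divides it; move -11/2*x_2**4 to the remainder.
  leading term x_2**3: no divisor's leading term divides it; move 9/2*x_2**3 to the remainder.
  leading term x_2: no divisor's leading term divides it; move 250/3*x_2 to the remainder.
  leading term 1: no divisor's leading term divides it; move -247/3 to the remainder.
  remainder -11/2*x_2**4 + 9/2*x_2**3 + 250/3*x_2 - 247/3 ≠ 0; add g_3 = -11/2*x_2**4 + 9/2*x_2**3 + 250/3*x_2 - 247/3 to the basis.

S(f_1,g_3): leading monomials are coprime, so the S-polynomial reduces to 0 (Buchberger's first criterion).
S(f_2,g_3): lcm = x_1*x_2**4. S = 9/11*x_1*x_2**3 + 20/11*x_1*x_2 - 494/33*x_1 - 10*x_2**2 + 67/3*x_2.
  leading term x_1*x_2**3: subtract (-9/22*x_2**3)·f_1 from 9/11*x_1*x_2**3 + 20/11*x_1*x_2 - 494/33*x_1 - 10*x_2**2 + 67/3*x_2 → 20/11*x_1*x_2 - 494/33*x_1 + 9/2*x_2**4 - 81/22*x_2**3 - 10*x_2**2 + 67/3*x_2
  leading term x_1*x_2: subtract (-10/11*x_2)·f_1 from 20/11*x_1*x_2 - 494/33*x_1 + 9/2*x_2**4 - 81/22*x_2**3 - 10*x_2**2 + 67/3*x_2 → -494/33*x_1 + 9/2*x_2**4 - 81/22*x_2**3 + 467/33*x_2
  leading term x_1: subtract (247/33)·f_1 from -494/33*x_1 + 9/2*x_2**4 - 81/22*x_2**3 + 467/33*x_2 → 9/2*x_2**4 - 81/22*x_2**3 - 750/11*x_2 + 741/11
  leading term x_2**4: subtract (-9/11)·g_3 from 9/2*x_2**4 - 81/22*x_2**3 - 750/11*x_2 + 741/11 → 0
  remainder 0.

Every S-polynomial of the final basis reduces to 0, so we have a Gröbner basis.
Inter-reduce: drop elements whose leading term is divisible by another's, tail-reduce, and make monic.

G = {x_1 - 11/2*x_2 + 9/2, x_2**4 - 9/11*x_2**3 - 500/33*x_2 + 494/33}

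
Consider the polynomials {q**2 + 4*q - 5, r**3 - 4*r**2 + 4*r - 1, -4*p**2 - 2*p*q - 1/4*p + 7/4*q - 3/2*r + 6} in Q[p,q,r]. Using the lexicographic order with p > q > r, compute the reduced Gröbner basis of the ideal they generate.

f_1 = q**2 + 4*q - 5, LT = q**2.
f_2 = r**3 - 4*r**2 + 4*r - 1, LT = r**3.
f_3 = -4*p**2 - 2*p*q - 1/4*p + 7/4*q - 3/2*r + 6, LT = p**2.

The S-polynomials (S(f_1,f_2), S(f_1,f_3), S(f_2,f_3)) all reduce to 0 modulo the current basis, so we have a Gröbner basis.

G = {p**2 + 1/2*p*q + 1/16*p - 7/16*q + 3/8*r - 3/2, q**2 + 4*q - 5, r**3 - 4*r**2 + 4*r - 1}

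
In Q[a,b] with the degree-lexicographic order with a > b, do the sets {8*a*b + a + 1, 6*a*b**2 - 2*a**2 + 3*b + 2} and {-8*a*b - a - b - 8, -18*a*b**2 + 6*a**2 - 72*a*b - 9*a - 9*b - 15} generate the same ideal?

No, the ideals differ.

Equality of ideals is decidable: compute both reduced Gröbner bases (unique for the ordering) and check whether they agree.
Buchberger on the first generating set:
f_1 = 8*a*b + a + 1, LT = a*b.
f_2 = 6*a*b**2 - 2*a**2 + 3*b + 2, LT = a*b**2.

S(f_1,f_2): lcm = a*b**2. S = 1/3*a**2 + 1/8*a*b - 3/8*b - 1/3.
  reduce S modulo (f_1, f_2):
  remainder 1/3*a**2 - 1/64*a - 3/8*b - 67/192 ≠ 0; add g_3 = 1/3*a**2 - 1/64*a - 3/8*b - 67/192 to the basis.

S(f_1,g_3): lcm = a**2*b. S = 1/8*a**2 + 3/64*a*b + 9/8*b**2 + 1/8*a + 67/64*b.
  reduce S modulo (f_1, f_2, g_3):
  remainder 9/8*b**2 + 1/8*a + 19/16*b + 1/8 ≠ 0; add g_4 = 9/8*b**2 + 1/8*a + 19/16*b + 1/8 to the basis.

The other S-polynomials (S(f_2,g_3), S(f_1,g_4), S(f_2,g_4), S(g_3,g_4)) all reduce to 0 modulo the current basis, so we have a Gröbner basis.
Inter-reduce: drop elements whose leading term is divisible by another's, tail-reduce, and make monic.
Reduced Gröbner basis: {a**2 - 3/64*a - 9/8*b - 67/64, a*b + 1/8*a + 1/8, b**2 + 1/9*a + 19/18*b + 1/9}.

Buchberger on the second generating set:
h_1 = -8*a*b - a - b - 8, LT = a*b.
h_2 = -18*a*b**2 + 6*a**2 - 72*a*b - 9*a - 9*b - 15, LT = a*b**2.

S(h_1,h_2): lcm = a*b**2. S = 1/3*a**2 - 31/8*a*b + 1/8*b**2 - 1/2*a + 1/2*b - 5/6.
  reduce S modulo (h_1, h_2):
  remainder 1/3*a**2 + 1/8*b**2 - 1/64*a + 63/64*b + 73/24 ≠ 0; add k_3 = 1/3*a**2 + 1/8*b**2 - 1/64*a + 63/64*b + 73/24 to the basis.

S(h_1,k_3): lcm = a**2*b. S = -3/8*b**3 + 1/8*a**2 + 11/64*a*b - 189/64*b**2 + a - 73/8*b.
  reduce S modulo (h_1, h_2, k_3):
  remainder -3/8*b**3 - 3*b**2 + 63/64*a - 609/64*b - 21/16 ≠ 0; add k_4 = -3/8*b**3 - 3*b**2 + 63/64*a - 609/64*b - 21/16 to the basis.

The other S-polynomials (S(h_2,k_3), S(h_1,k_4), S(h_2,k_4), S(k_3,k_4)) all reduce to 0 modulo the current basis, so we have a Gröbner basis.
Inter-reduce: drop elements whose leading term is divisible by another's, tail-reduce, and make monic.
Reduced Gröbner basis: {b**3 + 8*b**2 - 21/8*a + 203/8*b + 7/2, a**2 + 3/8*b**2 - 3/64*a + 189/64*b + 73/8, a*b + 1/8*a + 1/8*b + 1}.

These differ, so the ideals are not equal.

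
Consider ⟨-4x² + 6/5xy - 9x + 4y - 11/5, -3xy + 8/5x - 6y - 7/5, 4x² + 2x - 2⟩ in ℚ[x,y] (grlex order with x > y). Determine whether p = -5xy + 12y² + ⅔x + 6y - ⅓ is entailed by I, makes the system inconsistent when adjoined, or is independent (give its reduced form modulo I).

-5xy + 12y² + ⅔x + 6y - ⅓ lies in I (it reduces to 0).

First compute the reduced Gröbner basis of I by Buchberger's algorithm.
f_1 = -4x² + 6/5xy - 9x + 4y - 11/5, LT = x².
f_2 = -3xy + 8/5x - 6y - 7/5, LT = xy.
f_3 = 4x² + 2x - 2, LT = x².

S(f_1,f_2): lcm = x²y. S = -3/10xy² + 8/15x² + ¼xy - y² - 7/15x + 11/20y.
  reduce S modulo (f_1, f_2, f_3):
  remainder -⅖y² - 23/15x + 217/300y - 41/100 ≠ 0; add h_4 = -⅖y² - 23/15x + 217/300y - 41/100 to the basis.

S(f_1,f_3): lcm = x². S = -3/10xy + 7/4x - y + 21/20.
  reduce S modulo (f_1, f_2, f_3, h_4):
  remainder 159/100x - ⅖y + 119/100 ≠ 0; add h_5 = 159/100x - ⅖y + 119/100 to the basis.

S(f_2,f_3): lcm = x²y. S = -8/15x² + 3/2xy + 7/15x + ½y.
  reduce S modulo (f_1, f_2, f_3, h_4, h_5):
  remainder -2017/954y - 2017/954 ≠ 0; add h_6 = -2017/954y - 2017/954 to the basis.

The other S-polynomials (S(f_1,h_4), S(f_2,h_4), S(f_3,h_4), S(f_1,h_5), S(f_2,h_5), S(f_3,h_5), S(h_4,h_5), S(f_1,h_6), S(f_2,h_6), S(f_3,h_6), S(h_4,h_6), S(h_5,h_6)) all reduce to 0 modulo the current basis, so we have a Gröbner basis.
Inter-reduce: drop elements whose leading term is divisible by another's, tail-reduce, and make monic.
Reduced Gröbner basis: {x + 1, y + 1}.
Label its elements g_1 = x + 1, g_2 = y + 1.

Reduce p = -5xy + 12y² + ⅔x + 6y - ⅓ modulo G:
  leading term xy: subtract (-5y)·g_1 from -5xy + 12y² + ⅔x + 6y - ⅓ → 12y² + ⅔x + 11y - ⅓
  leading term y²: subtract (12y)·g_2 from 12y² + ⅔x + 11y - ⅓ → ⅔x - y - ⅓
  leading term x: subtract (⅔)·g_1 from ⅔x - y - ⅓ → -y - 1
  leading term y: subtract (-1)·g_2 from -y - 1 → 0
  normal form = 0.
Since the normal form is 0, p ∈ I.

Ideal membership is decidable via reduction modulo a Gröbner basis.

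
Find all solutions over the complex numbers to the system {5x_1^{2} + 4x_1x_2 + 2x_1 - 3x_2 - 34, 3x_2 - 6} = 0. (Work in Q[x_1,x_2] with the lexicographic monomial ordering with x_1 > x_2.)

{(-4, 2), (2, 2)}

Compute a lex Gröbner basis by Buchberger's algorithm.
f_1 = 5x_1^{2} + 4x_1x_2 + 2x_1 - 3x_2 - 34, LT = x_1^{2}.
f_2 = 3x_2 - 6, LT = x_2.

The S-polynomials (S(f_1,f_2)) all reduce to 0 modulo the current basis, so we have a Gröbner basis.
Inter-reduce: drop elements whose leading term is divisible by another's, tail-reduce, and make monic.
Reduced Gröbner basis: {x_1^{2} + 2x_1 - 8, x_2 - 2}.

Elimination: the polynomial x_2 - 2 lies in the elimination ideal for x_2, so x_2 ∈ {2}. For each such x_2, the remaining basis elements (now univariate) give the rest of the solution.
  x_2 = 2: the earlier basis element becomes x_1^{2} + 2x_1 - 8 = 0, giving x_1 = -4, 2 — points (-4, 2), (2, 2).
A lex Gröbner basis triangularizes the system, enabling back-substitution.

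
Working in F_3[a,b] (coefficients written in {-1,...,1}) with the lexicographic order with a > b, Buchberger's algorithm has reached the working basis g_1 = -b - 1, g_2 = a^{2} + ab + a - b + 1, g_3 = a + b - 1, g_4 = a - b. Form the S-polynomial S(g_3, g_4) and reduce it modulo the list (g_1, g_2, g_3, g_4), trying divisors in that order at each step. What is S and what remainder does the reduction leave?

lcm(LM(g_3), LM(g_4)) = a.
S = (lcm/LT(g_3))·g_3 − (lcm/LT(g_4))·g_4 = -b - 1.
Reduce S modulo (g_1, g_2, g_3, g_4) in that order:
  leading term b: subtract (1)·g_1 from -b - 1 → 0
The remainder is 0, so this S-polynomial contributes no new basis element.

S(g_3, g_4) = -b - 1; remainder on division = 0.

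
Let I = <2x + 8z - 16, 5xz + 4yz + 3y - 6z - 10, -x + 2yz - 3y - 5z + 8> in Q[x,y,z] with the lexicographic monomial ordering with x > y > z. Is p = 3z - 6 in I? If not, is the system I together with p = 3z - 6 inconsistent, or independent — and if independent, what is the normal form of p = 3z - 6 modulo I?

3z - 6 is independent of I; its normal form modulo I is 3z - 6.

First compute the reduced Gröbner basis of I by Buchberger's algorithm.
f_1 = 2x + 8z - 16, LT = x.
f_2 = 5xz + 4yz + 3y - 6z - 10, LT = xz.
f_3 = -x + 2yz - 3y - 5z + 8, LT = x.

S(f_1,f_2): lcm = xz. S = -4/5yz - 3/5y + 4z^2 - 34/5z + 2.
  leading term yz: no divisor's leading term divides it; move -4/5yz to the remainder.
  leading term y: no divisor's leading term divides it; move -3/5y to the remainder.
  leading term z^2: no divisor's leading term divides it; move 4z^2 to the remainder.
  leading term z: no divisor's leading term divides it; move -34/5z to the remainder.
  leading term 1: no divisor's leading term divides it; move 2 to the remainder.
  remainder -4/5yz - 3/5y + 4z^2 - 34/5z + 2 ≠ 0; add h_4 = -4/5yz - 3/5y + 4z^2 - 34/5z + 2 to the basis.

S(f_1,f_3): lcm = x. S = 2yz - 3y - z.
  leading term yz: subtract (-5/2)·h_4 from 2yz - 3y - z → -9/2y + 10z^2 - 18z + 5
  leading term y: no divisor's leading term divides it; move -9/2y to the remainder.
  leading term z^2: no divisor's leading term divides it; move 10z^2 to the remainder.
  leading term z: no divisor's leading term divides it; move -18z to the remainder.
  leading term 1: no divisor's leading term divides it; move 5 to the remainder.
  remainder -9/2y + 10z^2 - 18z + 5 ≠ 0; add h_5 = -9/2y + 10z^2 - 18z + 5 to the basis.

S(f_2,f_3): lcm = xz. S = 2yz^2 - 11/5yz + 3/5y - 5z^2 + 34/5z - 2.
  leading term yz^2: subtract (-5/2z)·h_4 from 2yz^2 - 11/5yz + 3/5y - 5z^2 + 34/5z - 2 → -37/10yz + 3/5y + 10z^3 - 22z^2 + 59/5z - 2
  leading term yz: subtract (37/8)·h_4 from -37/10yz + 3/5y + 10z^3 - 22z^2 + 59/5z - 2 → 27/8y + 10z^3 - 81/2z^2 + 173/4z - 45/4
  leading term y: subtract (-3/4)·h_5 from 27/8y + 10z^3 - 81/2z^2 + 173/4z - 45/4 → 10z^3 - 33z^2 + 119/4z - 15/2
  leading term z^3: no divisor's leading term divides it; move 10z^3 to the remainder.
  leading term z^2: no divisor's leading term divides it; move -33z^2 to the remainder.
  leading term z: no divisor's leading term divides it; move 119/4z to the remainder.
  leading term 1: no divisor's leading term divides it; move -15/2 to the remainder.
  remainder 10z^3 - 33z^2 + 119/4z - 15/2 ≠ 0; add h_6 = 10z^3 - 33z^2 + 119/4z - 15/2 to the basis.

The other S-polynomials (S(f_1,h_4), S(f_2,h_4), S(f_3,h_4), S(f_1,h_5), S(f_2,h_5), S(f_3,h_5), S(h_4,h_5), S(f_1,h_6), S(f_2,h_6), S(f_3,h_6), S(h_4,h_6), S(h_5,h_6)) all reduce to 0 modulo the current basis, so we have a Gröbner basis.
Inter-reduce: drop elements whose leading term is divisible by another's, tail-reduce, and make monic.
Reduced Gröbner basis: {x + 4z - 8, y - 20/9z^2 + 4z - 10/9, z^3 - 33/10z^2 + 119/40z - 3/4}.
Label its elements g_1 = x + 4z - 8, g_2 = y - 20/9z^2 + 4z - 10/9, g_3 = z^3 - 33/10z^2 + 119/40z - 3/4.

Reduce p = 3z - 6 modulo G:
  leading term z: no divisor's leading term divides it; move 3z to the remainder.
  leading term 1: no divisor's leading term divides it; move -6 to the remainder.
  normal form = 3z - 6.
The normal form is nonzero, so p ∉ I. Since p minus its normal form lies in I, I + (p) = I + (r) where r = 3z - 6; decide whether this ideal is the whole ring.
Run Buchberger on G together with r (pairs among the g_i already reduce to 0 since G is a Gröbner basis):
g_1 = x + 4z - 8, LT = x.
g_2 = y - 20/9z^2 + 4z - 10/9, LT = y.
g_3 = z^3 - 33/10z^2 + 119/40z - 3/4, LT = z^3.
r = 3z - 6, LT = z.

The S-polynomials (S(g_1,g_2), S(g_1,g_3), S(g_1,r), S(g_2,g_3), S(g_2,r), S(g_3,r)) all reduce to 0 modulo the current basis, so we have a Gröbner basis.
Inter-reduce: drop elements whose leading term is divisible by another's, tail-reduce, and make monic.
Reduced Gröbner basis: {x, y - 2, z - 2}.
The reduced Gröbner basis of I + (p) is {x, y - 2, z - 2} ≠ {1}, a proper ideal, so the enlarged system stays consistent: p is independent of I, with normal form 3z - 6.

Ideal membership is decidable via reduction modulo a Gröbner basis.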